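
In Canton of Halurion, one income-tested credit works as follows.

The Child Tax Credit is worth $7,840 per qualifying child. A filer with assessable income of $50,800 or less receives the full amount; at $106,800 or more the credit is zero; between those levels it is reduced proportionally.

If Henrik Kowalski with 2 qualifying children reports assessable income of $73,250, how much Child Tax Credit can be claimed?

$9,394

Child Tax Credit: base = 2 × $7,840 = $15,680. $73,250 is $22,450 into a $56,000 phase-out range, leaving 33,550/56,000 of the credit: $15,680 × 33,550/56,000 = $9,394.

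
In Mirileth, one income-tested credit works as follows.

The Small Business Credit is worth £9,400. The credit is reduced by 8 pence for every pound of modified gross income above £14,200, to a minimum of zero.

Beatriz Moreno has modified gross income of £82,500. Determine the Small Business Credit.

£3,936

Small Business Credit: 8% of the £68,300 excess over £14,200 is £5,464; credit = £9,400 − £5,464 = £3,936.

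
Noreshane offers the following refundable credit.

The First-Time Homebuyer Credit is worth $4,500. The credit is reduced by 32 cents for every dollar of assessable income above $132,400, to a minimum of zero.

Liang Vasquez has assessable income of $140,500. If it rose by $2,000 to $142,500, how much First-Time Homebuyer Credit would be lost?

$640

At $140,500 — 32% of the $8,100 excess over $132,400 is $2,592; credit = $4,500 − $2,592 = $1,908.
At $142,500 — 32% of the $10,100 excess over $132,400 is $3,232; credit = $4,500 − $3,232 = $1,268.
Lost: $1,908 − $1,268 = $640.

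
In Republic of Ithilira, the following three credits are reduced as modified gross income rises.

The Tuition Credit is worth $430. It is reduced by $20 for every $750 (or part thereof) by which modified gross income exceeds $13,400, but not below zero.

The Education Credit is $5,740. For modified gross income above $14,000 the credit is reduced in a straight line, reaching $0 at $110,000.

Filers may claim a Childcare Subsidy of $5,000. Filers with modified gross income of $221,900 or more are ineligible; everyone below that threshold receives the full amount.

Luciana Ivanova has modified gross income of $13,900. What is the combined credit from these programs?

$11,150

Tuition Credit: income exceeds $13,400 by $500, which is 1 full-or-partial $750 increment; reduction = 1 × $20 = $20, leaving $410.
Education Credit: $13,900 is at or below the $14,000 threshold, so the full $5,740 applies.
Childcare Subsidy: $13,900 is below the $221,900 cutoff, so the full $5,000 applies.
Total: $410 + $5,740 + $5,000 = $11,150.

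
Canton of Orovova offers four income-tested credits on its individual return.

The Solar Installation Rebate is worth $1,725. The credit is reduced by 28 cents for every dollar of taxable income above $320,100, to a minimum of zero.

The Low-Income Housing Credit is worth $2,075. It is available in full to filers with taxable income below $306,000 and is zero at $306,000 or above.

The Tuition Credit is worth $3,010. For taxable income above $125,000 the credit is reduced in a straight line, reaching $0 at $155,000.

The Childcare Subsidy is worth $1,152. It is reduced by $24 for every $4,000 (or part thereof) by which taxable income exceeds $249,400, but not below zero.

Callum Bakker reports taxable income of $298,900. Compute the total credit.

$4,640

Solar Installation Rebate: $298,900 is at or below the $320,100 threshold, so the full $1,725 applies.
Low-Income Housing Credit: $298,900 is below the $306,000 cutoff, so the full $2,075 applies.
Tuition Credit: $298,900 is at or above $155,000, so the credit is $0.
Childcare Subsidy: income exceeds $249,400 by $49,500, which is 13 full-or-partial $4,000 increments; reduction = 13 × $24 = $312, leaving $840.
Total: $1,725 + $2,075 + $0 + $840 = $4,640.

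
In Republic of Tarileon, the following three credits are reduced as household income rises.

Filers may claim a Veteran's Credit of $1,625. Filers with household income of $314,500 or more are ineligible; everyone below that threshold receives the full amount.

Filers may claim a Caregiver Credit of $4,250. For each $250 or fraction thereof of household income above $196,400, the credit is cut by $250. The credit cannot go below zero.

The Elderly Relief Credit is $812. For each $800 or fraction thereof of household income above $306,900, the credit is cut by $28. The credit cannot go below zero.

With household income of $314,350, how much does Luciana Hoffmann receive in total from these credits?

Veteran's Credit: $314,350 is below the $314,500 cutoff, so the full $1,625 applies.
Caregiver Credit: income exceeds $196,400 by $117,950 → 472 increments × $250 = $118,000 ≥ base, so the credit is $0.
Elderly Relief Credit: income exceeds $306,900 by $7,450, which is 10 full-or-partial $800 increments; reduction = 10 × $28 = $280, leaving $532.
Total: $1,625 + $0 + $532 = $2,157.

$2,157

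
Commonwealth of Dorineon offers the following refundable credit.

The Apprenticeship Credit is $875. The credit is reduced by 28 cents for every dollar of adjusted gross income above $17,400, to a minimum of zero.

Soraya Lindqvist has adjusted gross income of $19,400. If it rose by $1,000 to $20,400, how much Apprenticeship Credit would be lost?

At $19,400 — 28% of the $2,000 excess over $17,400 is $560; credit = $875 − $560 = $315.
At $20,400 — 28% of the $3,000 excess over $17,400 is $840; credit = $875 − $840 = $35.
Lost: $315 − $35 = $280.

$280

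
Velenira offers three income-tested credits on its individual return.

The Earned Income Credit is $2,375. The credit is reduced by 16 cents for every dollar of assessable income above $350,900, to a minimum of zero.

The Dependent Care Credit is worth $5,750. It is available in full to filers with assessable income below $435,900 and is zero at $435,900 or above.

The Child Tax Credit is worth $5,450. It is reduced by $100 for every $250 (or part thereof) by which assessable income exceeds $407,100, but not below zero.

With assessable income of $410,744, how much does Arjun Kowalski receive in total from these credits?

$9,700

Earned Income Credit: 16% of the $59,844 excess over $350,900 is $9,575.04 ≥ base, so the credit is $0.
Dependent Care Credit: $410,744 is below the $435,900 cutoff, so the full $5,750 applies.
Child Tax Credit: income exceeds $407,100 by $3,644, which is 15 full-or-partial $250 increments; reduction = 15 × $100 = $1,500, leaving $3,950.
Total: $0 + $5,750 + $3,950 = $9,700.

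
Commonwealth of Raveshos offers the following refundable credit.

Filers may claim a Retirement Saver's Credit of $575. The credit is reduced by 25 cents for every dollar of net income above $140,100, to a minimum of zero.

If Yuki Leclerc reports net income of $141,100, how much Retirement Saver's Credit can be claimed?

$325

Retirement Saver's Credit: 25% of the $1,000 excess over $140,100 is $250; credit = $575 − $250 = $325.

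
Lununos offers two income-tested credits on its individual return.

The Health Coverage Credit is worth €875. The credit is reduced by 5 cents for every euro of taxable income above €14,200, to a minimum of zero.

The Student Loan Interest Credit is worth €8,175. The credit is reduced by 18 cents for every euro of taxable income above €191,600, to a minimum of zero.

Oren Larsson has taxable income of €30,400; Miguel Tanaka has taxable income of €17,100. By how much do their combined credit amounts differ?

Oren (€30,400): Health Coverage Credit: 5% of the €16,200 excess over €14,200 is €810; credit = €875 − €810 = €65. Student Loan Interest Credit: €30,400 is at or below the €191,600 threshold, so the full €8,175 applies. total €65 + €8,175 = €8,240
Miguel (€17,100): Health Coverage Credit: 5% of the €2,900 excess over €14,200 is €145; credit = €875 − €145 = €730. Student Loan Interest Credit: €17,100 is at or below the €191,600 threshold, so the full €8,175 applies. total €730 + €8,175 = €8,905
Difference: |€8,240 − €8,905| = €665.

€665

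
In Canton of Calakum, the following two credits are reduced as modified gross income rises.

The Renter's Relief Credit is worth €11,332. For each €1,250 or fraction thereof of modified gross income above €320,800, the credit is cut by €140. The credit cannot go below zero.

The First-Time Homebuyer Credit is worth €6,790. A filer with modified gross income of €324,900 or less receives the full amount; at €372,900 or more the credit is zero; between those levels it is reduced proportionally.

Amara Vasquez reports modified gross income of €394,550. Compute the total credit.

Renter's Relief Credit: income exceeds €320,800 by €73,750, which is 59 full-or-partial €1,250 increments; reduction = 59 × €140 = €8,260, leaving €3,072.
First-Time Homebuyer Credit: €394,550 is at or above €372,900, so the credit is €0.
Total: €3,072 + €0 = €3,072.

€3,072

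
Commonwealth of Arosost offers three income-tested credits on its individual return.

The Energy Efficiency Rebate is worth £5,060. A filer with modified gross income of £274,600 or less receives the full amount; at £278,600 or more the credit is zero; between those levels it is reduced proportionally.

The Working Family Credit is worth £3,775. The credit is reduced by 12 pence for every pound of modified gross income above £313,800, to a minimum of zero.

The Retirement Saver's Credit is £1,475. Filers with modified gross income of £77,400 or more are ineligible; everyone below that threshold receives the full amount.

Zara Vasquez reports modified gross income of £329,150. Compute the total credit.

£1,933

Energy Efficiency Rebate: £329,150 is at or above £278,600, so the credit is £0.
Working Family Credit: 12% of the £15,350 excess over £313,800 is £1,842; credit = £3,775 − £1,842 = £1,933.
Retirement Saver's Credit: £329,150 meets or exceeds the £77,400 cutoff, so the credit is £0.
Total: £0 + £1,933 + £0 = £1,933.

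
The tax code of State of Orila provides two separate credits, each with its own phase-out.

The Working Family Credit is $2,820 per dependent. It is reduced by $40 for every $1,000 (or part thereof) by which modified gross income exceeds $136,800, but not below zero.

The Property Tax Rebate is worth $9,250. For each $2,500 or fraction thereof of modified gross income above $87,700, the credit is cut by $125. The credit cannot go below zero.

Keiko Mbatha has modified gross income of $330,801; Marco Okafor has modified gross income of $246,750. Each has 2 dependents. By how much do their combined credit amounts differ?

$2,490

Keiko ($330,801): Working Family Credit: base = 2 × $2,820 = $5,640. income exceeds $136,800 by $194,001 → 195 increments × $40 = $7,800 ≥ base, so the credit is $0. Property Tax Rebate: income exceeds $87,700 by $243,101 → 98 increments × $125 = $12,250 ≥ base, so the credit is $0. total $0 + $0 = $0
Marco ($246,750): Working Family Credit: base = 2 × $2,820 = $5,640. income exceeds $136,800 by $109,950, which is 110 full-or-partial $1,000 increments; reduction = 110 × $40 = $4,400, leaving $1,240. Property Tax Rebate: income exceeds $87,700 by $159,050, which is 64 full-or-partial $2,500 increments; reduction = 64 × $125 = $8,000, leaving $1,250. total $1,240 + $1,250 = $2,490
Difference: |$0 − $2,490| = $2,490.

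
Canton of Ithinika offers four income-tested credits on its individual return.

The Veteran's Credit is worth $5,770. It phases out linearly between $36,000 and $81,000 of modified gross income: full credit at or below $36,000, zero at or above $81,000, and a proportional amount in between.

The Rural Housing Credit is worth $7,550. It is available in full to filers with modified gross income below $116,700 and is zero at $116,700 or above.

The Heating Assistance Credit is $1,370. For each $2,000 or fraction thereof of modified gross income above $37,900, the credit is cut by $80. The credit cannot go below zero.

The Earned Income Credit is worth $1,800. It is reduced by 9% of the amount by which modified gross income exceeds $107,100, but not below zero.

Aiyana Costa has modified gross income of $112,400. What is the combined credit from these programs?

Veteran's Credit: $112,400 is at or above $81,000, so the credit is $0.
Rural Housing Credit: $112,400 is below the $116,700 cutoff, so the full $7,550 applies.
Heating Assistance Credit: income exceeds $37,900 by $74,500 → 38 increments × $80 = $3,040 ≥ base, so the credit is $0.
Earned Income Credit: 9% of the $5,300 excess over $107,100 is $477; credit = $1,800 − $477 = $1,323.
Total: $0 + $7,550 + $0 + $1,323 = $8,873.

$8,873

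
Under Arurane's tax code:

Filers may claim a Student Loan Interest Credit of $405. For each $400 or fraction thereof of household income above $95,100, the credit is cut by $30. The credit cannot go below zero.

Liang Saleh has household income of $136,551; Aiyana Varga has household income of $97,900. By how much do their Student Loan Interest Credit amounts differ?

$195

Liang ($136,551): Student Loan Interest Credit: income exceeds $95,100 by $41,451 → 104 increments × $30 = $3,120 ≥ base, so the credit is $0.
Aiyana ($97,900): Student Loan Interest Credit: income exceeds $95,100 by $2,800, which is 7 full-or-partial $400 increments; reduction = 7 × $30 = $210, leaving $195.
Difference: |$0 − $195| = $195.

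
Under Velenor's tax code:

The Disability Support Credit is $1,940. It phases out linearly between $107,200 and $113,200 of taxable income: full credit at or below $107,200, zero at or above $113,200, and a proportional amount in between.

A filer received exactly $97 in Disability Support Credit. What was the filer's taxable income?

$97 is 97/1,940 of the full $1,940, so 1,843/1,940 of the $6,000 range has been used: income = $107,200 + $6,000 × 1,843/1,940 = $112,900.

$112,900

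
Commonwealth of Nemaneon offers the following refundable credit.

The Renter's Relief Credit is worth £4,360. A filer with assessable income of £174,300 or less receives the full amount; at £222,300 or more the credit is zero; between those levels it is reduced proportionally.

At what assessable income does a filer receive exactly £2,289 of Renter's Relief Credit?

£2,289 is 2,289/4,360 of the full £4,360, so 2,071/4,360 of the £48,000 range has been used: income = £174,300 + £48,000 × 2,071/4,360 = £197,100.

£197,100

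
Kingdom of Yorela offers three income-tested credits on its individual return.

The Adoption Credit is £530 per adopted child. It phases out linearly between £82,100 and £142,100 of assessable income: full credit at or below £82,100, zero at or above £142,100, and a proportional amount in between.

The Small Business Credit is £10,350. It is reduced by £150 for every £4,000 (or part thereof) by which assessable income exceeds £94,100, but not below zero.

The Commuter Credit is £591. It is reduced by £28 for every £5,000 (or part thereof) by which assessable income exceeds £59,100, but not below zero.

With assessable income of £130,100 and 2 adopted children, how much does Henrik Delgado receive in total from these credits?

Adoption Credit: base = 2 × £530 = £1,060. £130,100 is £48,000 into a £60,000 phase-out range, leaving 12,000/60,000 of the credit: £1,060 × 12,000/60,000 = £212.
Small Business Credit: income exceeds £94,100 by £36,000, which is 9 full-or-partial £4,000 increments; reduction = 9 × £150 = £1,350, leaving £9,000.
Commuter Credit: income exceeds £59,100 by £71,000, which is 15 full-or-partial £5,000 increments; reduction = 15 × £28 = £420, leaving £171.
Total: £212 + £9,000 + £171 = £9,383.

£9,383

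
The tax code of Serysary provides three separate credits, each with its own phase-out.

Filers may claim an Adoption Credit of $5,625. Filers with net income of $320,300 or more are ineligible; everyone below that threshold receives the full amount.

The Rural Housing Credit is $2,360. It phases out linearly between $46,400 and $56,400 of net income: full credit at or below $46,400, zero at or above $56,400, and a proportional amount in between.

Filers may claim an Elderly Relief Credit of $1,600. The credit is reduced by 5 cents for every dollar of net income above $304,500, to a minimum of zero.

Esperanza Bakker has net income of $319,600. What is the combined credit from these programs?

Adoption Credit: $319,600 is below the $320,300 cutoff, so the full $5,625 applies.
Rural Housing Credit: $319,600 is at or above $56,400, so the credit is $0.
Elderly Relief Credit: 5% of the $15,100 excess over $304,500 is $755; credit = $1,600 − $755 = $845.
Total: $5,625 + $0 + $845 = $6,470.

$6,470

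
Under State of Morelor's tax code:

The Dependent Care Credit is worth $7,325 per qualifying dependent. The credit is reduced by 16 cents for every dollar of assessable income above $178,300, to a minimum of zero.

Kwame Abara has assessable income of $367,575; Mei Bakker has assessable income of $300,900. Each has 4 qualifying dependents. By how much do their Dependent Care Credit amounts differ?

$9,684

Kwame ($367,575): Dependent Care Credit: base = 4 × $7,325 = $29,300. 16% of the $189,275 excess over $178,300 is $30,284 ≥ base, so the credit is $0.
Mei ($300,900): Dependent Care Credit: base = 4 × $7,325 = $29,300. 16% of the $122,600 excess over $178,300 is $19,616; credit = $29,300 − $19,616 = $9,684.
Difference: |$0 − $9,684| = $9,684.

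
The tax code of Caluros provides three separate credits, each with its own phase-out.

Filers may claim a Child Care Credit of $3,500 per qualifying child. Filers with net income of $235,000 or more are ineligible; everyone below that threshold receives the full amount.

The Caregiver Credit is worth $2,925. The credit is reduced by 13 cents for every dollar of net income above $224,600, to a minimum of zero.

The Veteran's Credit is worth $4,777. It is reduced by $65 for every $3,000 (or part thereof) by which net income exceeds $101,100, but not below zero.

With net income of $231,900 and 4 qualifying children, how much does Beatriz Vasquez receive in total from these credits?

$17,893

Child Care Credit: base = 4 × $3,500 = $14,000. $231,900 is below the $235,000 cutoff, so the full $14,000 applies.
Caregiver Credit: 13% of the $7,300 excess over $224,600 is $949; credit = $2,925 − $949 = $1,976.
Veteran's Credit: income exceeds $101,100 by $130,800, which is 44 full-or-partial $3,000 increments; reduction = 44 × $65 = $2,860, leaving $1,917.
Total: $14,000 + $1,976 + $1,917 = $17,893.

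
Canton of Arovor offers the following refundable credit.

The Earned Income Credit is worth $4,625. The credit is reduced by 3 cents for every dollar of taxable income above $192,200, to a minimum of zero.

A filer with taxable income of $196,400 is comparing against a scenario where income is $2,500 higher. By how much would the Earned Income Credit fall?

At $196,400 — 3% of the $4,200 excess over $192,200 is $126; credit = $4,625 − $126 = $4,499.
At $198,900 — 3% of the $6,700 excess over $192,200 is $201; credit = $4,625 − $201 = $4,424.
Lost: $4,499 − $4,424 = $75.

$75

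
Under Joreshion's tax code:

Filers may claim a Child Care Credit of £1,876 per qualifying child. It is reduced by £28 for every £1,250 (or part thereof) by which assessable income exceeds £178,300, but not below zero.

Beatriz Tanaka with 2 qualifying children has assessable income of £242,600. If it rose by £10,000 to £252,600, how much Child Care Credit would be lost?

£224

At £242,600 — base = 2 × £1,876 = £3,752. income exceeds £178,300 by £64,300, which is 52 full-or-partial £1,250 increments; reduction = 52 × £28 = £1,456, leaving £2,296.
At £252,600 — base = 2 × £1,876 = £3,752. income exceeds £178,300 by £74,300, which is 60 full-or-partial £1,250 increments; reduction = 60 × £28 = £1,680, leaving £2,072.
Lost: £2,296 − £2,072 = £224.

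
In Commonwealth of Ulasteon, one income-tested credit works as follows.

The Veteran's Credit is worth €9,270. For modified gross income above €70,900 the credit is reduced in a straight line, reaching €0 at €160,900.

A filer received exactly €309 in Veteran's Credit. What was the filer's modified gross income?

€309 is 309/9,270 of the full €9,270, so 8,961/9,270 of the €90,000 range has been used: income = €70,900 + €90,000 × 8,961/9,270 = €157,900.

€157,900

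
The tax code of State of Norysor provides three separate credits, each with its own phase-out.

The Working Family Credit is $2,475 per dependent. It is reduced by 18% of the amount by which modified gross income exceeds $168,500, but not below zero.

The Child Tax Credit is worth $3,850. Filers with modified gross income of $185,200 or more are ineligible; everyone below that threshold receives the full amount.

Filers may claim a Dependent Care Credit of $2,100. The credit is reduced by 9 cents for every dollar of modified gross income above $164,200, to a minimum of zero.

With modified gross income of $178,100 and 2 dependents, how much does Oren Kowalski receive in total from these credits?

$7,921

Working Family Credit: base = 2 × $2,475 = $4,950. 18% of the $9,600 excess over $168,500 is $1,728; credit = $4,950 − $1,728 = $3,222.
Child Tax Credit: $178,100 is below the $185,200 cutoff, so the full $3,850 applies.
Dependent Care Credit: 9% of the $13,900 excess over $164,200 is $1,251; credit = $2,100 − $1,251 = $849.
Total: $3,222 + $3,850 + $849 = $7,921.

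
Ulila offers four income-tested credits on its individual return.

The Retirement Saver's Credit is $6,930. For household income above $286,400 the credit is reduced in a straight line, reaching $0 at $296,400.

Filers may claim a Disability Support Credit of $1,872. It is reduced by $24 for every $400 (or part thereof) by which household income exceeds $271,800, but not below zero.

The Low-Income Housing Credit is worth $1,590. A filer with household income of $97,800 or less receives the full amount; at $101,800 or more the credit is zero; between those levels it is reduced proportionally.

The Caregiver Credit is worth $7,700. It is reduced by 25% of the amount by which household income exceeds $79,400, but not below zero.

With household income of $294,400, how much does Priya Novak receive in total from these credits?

Retirement Saver's Credit: $294,400 is $8,000 into a $10,000 phase-out range, leaving 2,000/10,000 of the credit: $6,930 × 2,000/10,000 = $1,386.
Disability Support Credit: income exceeds $271,800 by $22,600, which is 57 full-or-partial $400 increments; reduction = 57 × $24 = $1,368, leaving $504.
Low-Income Housing Credit: $294,400 is at or above $101,800, so the credit is $0.
Caregiver Credit: 25% of the $215,000 excess over $79,400 is $53,750 ≥ base, so the credit is $0.
Total: $1,386 + $504 + $0 + $0 = $1,890.

$1,890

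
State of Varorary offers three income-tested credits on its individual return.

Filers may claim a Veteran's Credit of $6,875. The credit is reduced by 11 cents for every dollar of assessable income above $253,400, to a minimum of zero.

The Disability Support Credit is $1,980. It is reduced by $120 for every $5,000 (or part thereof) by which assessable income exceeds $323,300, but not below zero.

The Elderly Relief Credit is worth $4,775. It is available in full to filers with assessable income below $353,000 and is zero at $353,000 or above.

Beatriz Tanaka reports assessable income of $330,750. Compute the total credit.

$6,515

Veteran's Credit: 11% of the $77,350 excess over $253,400 is $8,508.50 ≥ base, so the credit is $0.
Disability Support Credit: income exceeds $323,300 by $7,450, which is 2 full-or-partial $5,000 increments; reduction = 2 × $120 = $240, leaving $1,740.
Elderly Relief Credit: $330,750 is below the $353,000 cutoff, so the full $4,775 applies.
Total: $0 + $1,740 + $4,775 = $6,515.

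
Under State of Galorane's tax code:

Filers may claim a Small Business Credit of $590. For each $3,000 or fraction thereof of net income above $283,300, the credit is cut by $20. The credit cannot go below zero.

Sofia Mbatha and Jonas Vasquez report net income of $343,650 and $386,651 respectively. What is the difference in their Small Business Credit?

$170

Sofia ($343,650): Small Business Credit: income exceeds $283,300 by $60,350, which is 21 full-or-partial $3,000 increments; reduction = 21 × $20 = $420, leaving $170.
Jonas ($386,651): Small Business Credit: income exceeds $283,300 by $103,351 → 35 increments × $20 = $700 ≥ base, so the credit is $0.
Difference: |$170 − $0| = $170.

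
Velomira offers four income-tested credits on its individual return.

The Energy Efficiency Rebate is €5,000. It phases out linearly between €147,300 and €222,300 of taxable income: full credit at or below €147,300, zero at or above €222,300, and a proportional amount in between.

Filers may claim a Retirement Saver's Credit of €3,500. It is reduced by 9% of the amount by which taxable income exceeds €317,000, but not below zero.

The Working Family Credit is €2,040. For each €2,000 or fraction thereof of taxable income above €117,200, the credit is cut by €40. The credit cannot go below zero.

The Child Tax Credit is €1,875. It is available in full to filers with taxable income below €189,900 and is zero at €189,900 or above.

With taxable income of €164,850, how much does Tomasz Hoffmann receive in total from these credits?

€10,285

Energy Efficiency Rebate: €164,850 is €17,550 into a €75,000 phase-out range, leaving 57,450/75,000 of the credit: €5,000 × 57,450/75,000 = €3,830.
Retirement Saver's Credit: €164,850 is at or below the €317,000 threshold, so the full €3,500 applies.
Working Family Credit: income exceeds €117,200 by €47,650, which is 24 full-or-partial €2,000 increments; reduction = 24 × €40 = €960, leaving €1,080.
Child Tax Credit: €164,850 is below the €189,900 cutoff, so the full €1,875 applies.
Total: €3,830 + €3,500 + €1,080 + €1,875 = €10,285.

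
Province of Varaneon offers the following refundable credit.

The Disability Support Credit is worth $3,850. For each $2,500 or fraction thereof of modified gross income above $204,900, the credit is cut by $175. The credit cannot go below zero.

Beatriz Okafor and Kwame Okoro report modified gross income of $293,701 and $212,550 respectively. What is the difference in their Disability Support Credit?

Beatriz ($293,701): Disability Support Credit: income exceeds $204,900 by $88,801 → 36 increments × $175 = $6,300 ≥ base, so the credit is $0.
Kwame ($212,550): Disability Support Credit: income exceeds $204,900 by $7,650, which is 4 full-or-partial $2,500 increments; reduction = 4 × $175 = $700, leaving $3,150.
Difference: |$0 − $3,150| = $3,150.

$3,150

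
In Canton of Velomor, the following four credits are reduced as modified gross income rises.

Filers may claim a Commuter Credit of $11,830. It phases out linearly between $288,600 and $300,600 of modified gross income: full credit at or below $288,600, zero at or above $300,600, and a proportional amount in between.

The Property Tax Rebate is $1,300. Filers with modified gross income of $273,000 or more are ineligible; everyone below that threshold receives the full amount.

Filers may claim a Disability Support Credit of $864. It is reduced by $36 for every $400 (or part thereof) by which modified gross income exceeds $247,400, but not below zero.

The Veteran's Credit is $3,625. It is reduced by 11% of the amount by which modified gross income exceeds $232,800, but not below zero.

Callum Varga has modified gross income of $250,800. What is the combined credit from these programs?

Commuter Credit: $250,800 is at or below the $288,600 threshold, so the full $11,830 applies.
Property Tax Rebate: $250,800 is below the $273,000 cutoff, so the full $1,300 applies.
Disability Support Credit: income exceeds $247,400 by $3,400, which is 9 full-or-partial $400 increments; reduction = 9 × $36 = $324, leaving $540.
Veteran's Credit: 11% of the $18,000 excess over $232,800 is $1,980; credit = $3,625 − $1,980 = $1,645.
Total: $11,830 + $1,300 + $540 + $1,645 = $15,315.

$15,315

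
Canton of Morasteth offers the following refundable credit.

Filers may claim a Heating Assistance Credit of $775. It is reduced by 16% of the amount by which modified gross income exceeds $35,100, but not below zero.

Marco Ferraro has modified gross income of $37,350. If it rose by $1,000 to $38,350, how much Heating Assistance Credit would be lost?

At $37,350 — 16% of the $2,250 excess over $35,100 is $360; credit = $775 − $360 = $415.
At $38,350 — 16% of the $3,250 excess over $35,100 is $520; credit = $775 − $520 = $255.
Lost: $415 − $255 = $160.

$160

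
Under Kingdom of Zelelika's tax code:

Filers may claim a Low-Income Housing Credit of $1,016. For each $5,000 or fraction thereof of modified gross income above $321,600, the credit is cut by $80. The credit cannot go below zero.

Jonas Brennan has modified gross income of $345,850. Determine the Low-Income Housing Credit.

$616

Low-Income Housing Credit: income exceeds $321,600 by $24,250, which is 5 full-or-partial $5,000 increments; reduction = 5 × $80 = $400, leaving $616.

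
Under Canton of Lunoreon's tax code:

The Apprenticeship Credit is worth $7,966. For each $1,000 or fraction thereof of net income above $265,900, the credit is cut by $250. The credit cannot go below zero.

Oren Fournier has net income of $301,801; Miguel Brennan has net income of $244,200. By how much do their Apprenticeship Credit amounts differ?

$7,966

Oren ($301,801): Apprenticeship Credit: income exceeds $265,900 by $35,901 → 36 increments × $250 = $9,000 ≥ base, so the credit is $0.
Miguel ($244,200): Apprenticeship Credit: $244,200 is at or below the $265,900 threshold, so the full $7,966 applies.
Difference: |$0 − $7,966| = $7,966.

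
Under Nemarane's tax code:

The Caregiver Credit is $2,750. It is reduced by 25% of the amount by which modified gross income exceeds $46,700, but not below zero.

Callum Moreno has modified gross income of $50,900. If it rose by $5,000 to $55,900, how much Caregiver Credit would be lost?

At $50,900 — 25% of the $4,200 excess over $46,700 is $1,050; credit = $2,750 − $1,050 = $1,700.
At $55,900 — 25% of the $9,200 excess over $46,700 is $2,300; credit = $2,750 − $2,300 = $450.
Lost: $1,700 − $450 = $1,250.

$1,250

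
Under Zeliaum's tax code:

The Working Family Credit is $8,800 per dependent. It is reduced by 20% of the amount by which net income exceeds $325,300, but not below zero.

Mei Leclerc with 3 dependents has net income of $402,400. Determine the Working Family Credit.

Working Family Credit: base = 3 × $8,800 = $26,400. 20% of the $77,100 excess over $325,300 is $15,420; credit = $26,400 − $15,420 = $10,980.

$10,980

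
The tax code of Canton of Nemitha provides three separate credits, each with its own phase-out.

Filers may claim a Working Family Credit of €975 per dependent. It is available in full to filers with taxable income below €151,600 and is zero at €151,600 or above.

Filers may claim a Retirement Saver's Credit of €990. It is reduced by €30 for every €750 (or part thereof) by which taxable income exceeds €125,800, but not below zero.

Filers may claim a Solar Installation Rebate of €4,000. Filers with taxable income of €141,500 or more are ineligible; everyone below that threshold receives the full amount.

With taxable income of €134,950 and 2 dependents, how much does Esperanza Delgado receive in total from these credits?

Working Family Credit: base = 2 × €975 = €1,950. €134,950 is below the €151,600 cutoff, so the full €1,950 applies.
Retirement Saver's Credit: income exceeds €125,800 by €9,150, which is 13 full-or-partial €750 increments; reduction = 13 × €30 = €390, leaving €600.
Solar Installation Rebate: €134,950 is below the €141,500 cutoff, so the full €4,000 applies.
Total: €1,950 + €600 + €4,000 = €6,550.

€6,550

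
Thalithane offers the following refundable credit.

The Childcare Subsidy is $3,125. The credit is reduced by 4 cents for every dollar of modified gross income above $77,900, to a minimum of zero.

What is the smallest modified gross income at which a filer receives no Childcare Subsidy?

The credit falls by 4% of each dollar above $77,900, so it reaches zero when the excess is $3,125 / 4% = $78,125: income = $77,900 + $78,125 = $156,025.

$156,025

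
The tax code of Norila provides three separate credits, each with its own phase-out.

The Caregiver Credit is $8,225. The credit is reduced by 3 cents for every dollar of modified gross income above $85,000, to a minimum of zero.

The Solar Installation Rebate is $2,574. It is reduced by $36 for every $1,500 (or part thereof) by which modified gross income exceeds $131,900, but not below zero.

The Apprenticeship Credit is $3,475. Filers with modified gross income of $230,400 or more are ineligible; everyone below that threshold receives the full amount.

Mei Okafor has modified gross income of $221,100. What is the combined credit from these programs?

Caregiver Credit: 3% of the $136,100 excess over $85,000 is $4,083; credit = $8,225 − $4,083 = $4,142.
Solar Installation Rebate: income exceeds $131,900 by $89,200, which is 60 full-or-partial $1,500 increments; reduction = 60 × $36 = $2,160, leaving $414.
Apprenticeship Credit: $221,100 is below the $230,400 cutoff, so the full $3,475 applies.
Total: $4,142 + $414 + $3,475 = $8,031.

$8,031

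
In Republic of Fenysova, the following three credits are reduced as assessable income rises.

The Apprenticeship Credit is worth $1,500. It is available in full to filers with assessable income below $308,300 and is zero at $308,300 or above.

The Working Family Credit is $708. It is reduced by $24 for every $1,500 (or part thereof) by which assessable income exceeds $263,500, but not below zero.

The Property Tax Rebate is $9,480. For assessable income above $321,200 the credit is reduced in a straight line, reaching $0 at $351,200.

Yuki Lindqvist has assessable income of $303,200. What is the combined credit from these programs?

$11,040

Apprenticeship Credit: $303,200 is below the $308,300 cutoff, so the full $1,500 applies.
Working Family Credit: income exceeds $263,500 by $39,700, which is 27 full-or-partial $1,500 increments; reduction = 27 × $24 = $648, leaving $60.
Property Tax Rebate: $303,200 is at or below the $321,200 threshold, so the full $9,480 applies.
Total: $1,500 + $60 + $9,480 = $11,040.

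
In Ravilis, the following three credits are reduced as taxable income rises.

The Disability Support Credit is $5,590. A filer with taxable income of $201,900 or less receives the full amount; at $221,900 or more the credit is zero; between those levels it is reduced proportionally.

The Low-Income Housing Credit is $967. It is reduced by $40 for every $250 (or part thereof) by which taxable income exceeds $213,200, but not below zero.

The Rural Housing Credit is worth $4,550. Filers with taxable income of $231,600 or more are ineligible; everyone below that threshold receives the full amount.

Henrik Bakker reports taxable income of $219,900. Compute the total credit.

$5,109

Disability Support Credit: $219,900 is $18,000 into a $20,000 phase-out range, leaving 2,000/20,000 of the credit: $5,590 × 2,000/20,000 = $559.
Low-Income Housing Credit: income exceeds $213,200 by $6,700 → 27 increments × $40 = $1,080 ≥ base, so the credit is $0.
Rural Housing Credit: $219,900 is below the $231,600 cutoff, so the full $4,550 applies.
Total: $559 + $0 + $4,550 = $5,109.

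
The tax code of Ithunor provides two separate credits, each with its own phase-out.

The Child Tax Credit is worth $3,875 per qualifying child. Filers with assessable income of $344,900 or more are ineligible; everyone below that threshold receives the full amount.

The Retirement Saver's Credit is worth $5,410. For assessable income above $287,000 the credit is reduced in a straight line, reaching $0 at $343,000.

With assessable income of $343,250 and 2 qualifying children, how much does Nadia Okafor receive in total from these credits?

$7,750

Child Tax Credit: base = 2 × $3,875 = $7,750. $343,250 is below the $344,900 cutoff, so the full $7,750 applies.
Retirement Saver's Credit: $343,250 is at or above $343,000, so the credit is $0.
Total: $7,750 + $0 = $7,750.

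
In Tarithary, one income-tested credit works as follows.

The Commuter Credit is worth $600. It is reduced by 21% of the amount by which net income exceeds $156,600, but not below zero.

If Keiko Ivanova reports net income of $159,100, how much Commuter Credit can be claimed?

$75

Commuter Credit: 21% of the $2,500 excess over $156,600 is $525; credit = $600 − $525 = $75.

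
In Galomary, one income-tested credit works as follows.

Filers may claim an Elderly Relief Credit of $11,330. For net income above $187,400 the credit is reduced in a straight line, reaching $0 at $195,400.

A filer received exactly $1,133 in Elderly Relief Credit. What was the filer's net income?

$1,133 is 1,133/11,330 of the full $11,330, so 10,197/11,330 of the $8,000 range has been used: income = $187,400 + $8,000 × 10,197/11,330 = $194,600.

$194,600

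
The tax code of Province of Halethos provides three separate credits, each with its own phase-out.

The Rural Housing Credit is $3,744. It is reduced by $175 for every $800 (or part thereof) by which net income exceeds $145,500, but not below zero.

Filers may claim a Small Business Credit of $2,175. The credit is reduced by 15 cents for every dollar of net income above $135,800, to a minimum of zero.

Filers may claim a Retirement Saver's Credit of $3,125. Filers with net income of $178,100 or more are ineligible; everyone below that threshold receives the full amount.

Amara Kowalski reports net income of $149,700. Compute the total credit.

Rural Housing Credit: income exceeds $145,500 by $4,200, which is 6 full-or-partial $800 increments; reduction = 6 × $175 = $1,050, leaving $2,694.
Small Business Credit: 15% of the $13,900 excess over $135,800 is $2,085; credit = $2,175 − $2,085 = $90.
Retirement Saver's Credit: $149,700 is below the $178,100 cutoff, so the full $3,125 applies.
Total: $2,694 + $90 + $3,125 = $5,909.

$5,909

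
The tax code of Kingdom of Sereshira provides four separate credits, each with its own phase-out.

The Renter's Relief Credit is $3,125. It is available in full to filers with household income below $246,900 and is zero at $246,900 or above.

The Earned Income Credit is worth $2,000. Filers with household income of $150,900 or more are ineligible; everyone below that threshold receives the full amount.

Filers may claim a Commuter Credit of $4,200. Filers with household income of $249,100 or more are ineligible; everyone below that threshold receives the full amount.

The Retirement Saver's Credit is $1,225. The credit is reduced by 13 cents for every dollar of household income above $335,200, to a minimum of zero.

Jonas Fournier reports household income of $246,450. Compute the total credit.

Renter's Relief Credit: $246,450 is below the $246,900 cutoff, so the full $3,125 applies.
Earned Income Credit: $246,450 meets or exceeds the $150,900 cutoff, so the credit is $0.
Commuter Credit: $246,450 is below the $249,100 cutoff, so the full $4,200 applies.
Retirement Saver's Credit: $246,450 is at or below the $335,200 threshold, so the full $1,225 applies.
Total: $3,125 + $0 + $4,200 + $1,225 = $8,550.

$8,550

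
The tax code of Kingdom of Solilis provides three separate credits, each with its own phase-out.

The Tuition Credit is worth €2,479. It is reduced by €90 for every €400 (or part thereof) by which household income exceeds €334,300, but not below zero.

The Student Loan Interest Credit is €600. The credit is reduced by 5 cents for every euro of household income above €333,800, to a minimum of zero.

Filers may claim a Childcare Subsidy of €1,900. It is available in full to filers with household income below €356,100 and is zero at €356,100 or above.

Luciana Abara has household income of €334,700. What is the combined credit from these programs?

€4,844

Tuition Credit: income exceeds €334,300 by €400, which is 1 full-or-partial €400 increment; reduction = 1 × €90 = €90, leaving €2,389.
Student Loan Interest Credit: 5% of the €900 excess over €333,800 is €45; credit = €600 − €45 = €555.
Childcare Subsidy: €334,700 is below the €356,100 cutoff, so the full €1,900 applies.
Total: €2,389 + €555 + €1,900 = €4,844.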